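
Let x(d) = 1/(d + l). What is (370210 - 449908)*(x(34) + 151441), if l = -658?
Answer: -1255232647789/104 ≈ -1.2070e+10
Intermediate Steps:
x(d) = 1/(-658 + d) (x(d) = 1/(d - 658) = 1/(-658 + d))
(370210 - 449908)*(x(34) + 151441) = (370210 - 449908)*(1/(-658 + 34) + 151441) = -79698*(1/(-624) + 151441) = -79698*(-1/624 + 151441) = -79698*94499183/624 = -1255232647789/104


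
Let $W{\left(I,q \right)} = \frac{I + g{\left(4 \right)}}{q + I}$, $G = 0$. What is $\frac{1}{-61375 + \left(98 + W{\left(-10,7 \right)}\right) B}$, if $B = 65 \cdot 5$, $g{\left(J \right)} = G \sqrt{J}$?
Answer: $- \frac{3}{85325} \approx -3.516 \cdot 10^{-5}$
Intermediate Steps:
$g{\left(J \right)} = 0$ ($g{\left(J \right)} = 0 \sqrt{J} = 0$)
$W{\left(I,q \right)} = \frac{I}{I + q}$ ($W{\left(I,q \right)} = \frac{I + 0}{q + I} = \frac{I}{I + q}$)
$B = 325$
$\frac{1}{-61375 + \left(98 + W{\left(-10,7 \right)}\right) B} = \frac{1}{-61375 + \left(98 - \frac{10}{-10 + 7}\right) 325} = \frac{1}{-61375 + \left(98 - \frac{10}{-3}\right) 325} = \frac{1}{-61375 + \left(98 - - \frac{10}{3}\right) 325} = \frac{1}{-61375 + \left(98 + \frac{10}{3}\right) 325} = \frac{1}{-61375 + \frac{304}{3} \cdot 325} = \frac{1}{-61375 + \frac{98800}{3}} = \frac{1}{- \frac{85325}{3}} = - \frac{3}{85325}$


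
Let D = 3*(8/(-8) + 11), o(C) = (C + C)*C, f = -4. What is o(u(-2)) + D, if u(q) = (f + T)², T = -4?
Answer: 8222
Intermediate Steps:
u(q) = 64 (u(q) = (-4 - 4)² = (-8)² = 64)
o(C) = 2*C² (o(C) = (2*C)*C = 2*C²)
D = 30 (D = 3*(8*(-⅛) + 11) = 3*(-1 + 11) = 3*10 = 30)
o(u(-2)) + D = 2*64² + 30 = 2*4096 + 30 = 8192 + 30 = 8222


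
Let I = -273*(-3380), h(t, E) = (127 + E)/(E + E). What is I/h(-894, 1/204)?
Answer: 141960/1993 ≈ 71.229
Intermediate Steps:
h(t, E) = (127 + E)/(2*E) (h(t, E) = (127 + E)/((2*E)) = (127 + E)*(1/(2*E)) = (127 + E)/(2*E))
I = 922740
I/h(-894, 1/204) = 922740/(((127 + 1/204)/(2*(1/204)))) = 922740/(((½)*204*(25909/204))) = 922740/(25909/2) = 922740*(2/25909) = 141960/1993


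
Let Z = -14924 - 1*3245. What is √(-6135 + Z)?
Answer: 28*I*√31 ≈ 155.9*I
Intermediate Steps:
Z = -18169 (Z = -14924 - 3245 = -18169)
√(-6135 + Z) = √(-6135 - 18169) = √(-24304) = 28*I*√31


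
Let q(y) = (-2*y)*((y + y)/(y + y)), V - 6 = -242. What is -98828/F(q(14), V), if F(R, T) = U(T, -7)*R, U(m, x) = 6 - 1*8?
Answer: -24707/14 ≈ -1764.8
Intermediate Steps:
V = -236 (V = 6 - 242 = -236)
U(m, x) = -2 (U(m, x) = 6 - 8 = -2)
q(y) = -2*y (q(y) = (-2*y)*((2*y)/((2*y))) = (-2*y)*((2*y)*(1/(2*y))) = -2*y*1 = -2*y)
F(R, T) = -2*R
-98828/F(q(14), V) = -98828/((-(-4)*14)) = -98828/((-2*(-28))) = -98828/56 = -98828*1/56 = -24707/14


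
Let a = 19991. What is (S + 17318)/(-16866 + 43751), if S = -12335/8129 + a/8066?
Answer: 1135578538181/1762809498890 ≈ 0.64419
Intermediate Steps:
S = 63012729/65568514 (S = -12335/8129 + 19991/8066 = 63012729/65568514 ≈ 0.96102)
(S + 17318)/(-16866 + 43751) = (63012729/65568514 + 17318)/(-16866 + 43751) = (1135578538181/65568514)/26885 = (1135578538181/65568514)*(1/26885) = 1135578538181/1762809498890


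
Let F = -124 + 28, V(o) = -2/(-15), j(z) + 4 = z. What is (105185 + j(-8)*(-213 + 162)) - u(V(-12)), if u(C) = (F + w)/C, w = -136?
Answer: 107537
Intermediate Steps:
j(z) = -4 + z
V(o) = 2/15 (V(o) = -2*(-1/15) = 2/15)
F = -96
u(C) = -232/C (u(C) = (-96 - 136)/C = -232/C)
(105185 + j(-8)*(-213 + 162)) - u(V(-12)) = (105185 + (-4 - 8)*(-213 + 162)) - (-232)/2/15 = (105185 - 12*(-51)) - (-232)*15/2 = (105185 + 612) - 1*(-1740) = 105797 + 1740 = 107537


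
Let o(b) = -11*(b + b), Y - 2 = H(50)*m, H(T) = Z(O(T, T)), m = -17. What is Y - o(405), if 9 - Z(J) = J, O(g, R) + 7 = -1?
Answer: 8623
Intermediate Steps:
O(g, R) = -8 (O(g, R) = -7 - 1 = -8)
Z(J) = 9 - J
H(T) = 17 (H(T) = 9 - 1*(-8) = 9 + 8 = 17)
Y = -287 (Y = 2 + 17*(-17) = 2 - 289 = -287)
o(b) = -22*b
Y - o(405) = -287 - (-22)*405 = -287 - 1*(-8910) = -287 + 8910 = 8623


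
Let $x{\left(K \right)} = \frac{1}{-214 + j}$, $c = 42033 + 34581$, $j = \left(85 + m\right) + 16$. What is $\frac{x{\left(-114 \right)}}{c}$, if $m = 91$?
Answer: $- \frac{1}{1685508} \approx -5.9329 \cdot 10^{-7}$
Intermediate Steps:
$j = 192$ ($j = \left(85 + 91\right) + 16 = 176 + 16 = 192$)
$c = 76614$
$x{\left(K \right)} = - \frac{1}{22}$ ($x{\left(K \right)} = \frac{1}{-214 + 192} = \frac{1}{-22} = - \frac{1}{22}$)
$\frac{x{\left(-114 \right)}}{c} = - \frac{1}{22 \cdot 76614} = \left(- \frac{1}{22}\right) \frac{1}{76614} = - \frac{1}{1685508}$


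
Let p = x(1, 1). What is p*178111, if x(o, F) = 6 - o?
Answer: 890555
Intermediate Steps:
p = 5 (p = 6 - 1*1 = 6 - 1 = 5)
p*178111 = 5*178111 = 890555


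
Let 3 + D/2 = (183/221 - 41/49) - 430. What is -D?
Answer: 9378102/10829 ≈ 866.02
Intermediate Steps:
D = -9378102/10829 (D = -6 + 2*((183/221 - 41/49) - 430) = -6 + 2*(-94/10829 - 430) = -6 + 2*(-4656564/10829) = -6 - 9313128/10829 = -9378102/10829 ≈ -866.02)
-D = -1*(-9378102/10829) = 9378102/10829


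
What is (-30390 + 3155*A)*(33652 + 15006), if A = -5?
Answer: -2246296570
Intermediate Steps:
(-30390 + 3155*A)*(33652 + 15006) = (-30390 + 3155*(-5))*(33652 + 15006) = (-30390 - 15775)*48658 = -46165*48658 = -2246296570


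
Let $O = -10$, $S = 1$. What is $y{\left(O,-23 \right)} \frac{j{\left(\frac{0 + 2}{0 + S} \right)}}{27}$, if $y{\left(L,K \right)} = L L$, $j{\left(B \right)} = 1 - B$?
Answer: $- \frac{100}{27} \approx -3.7037$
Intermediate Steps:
$y{\left(L,K \right)} = L^{2}$
$y{\left(O,-23 \right)} \frac{j{\left(\frac{0 + 2}{0 + S} \right)}}{27} = \left(-10\right)^{2} \frac{1 - \frac{0 + 2}{0 + 1}}{27} = 100 \left(1 - \frac{2}{1}\right) \frac{1}{27} = 100 \left(1 - 2 \cdot 1\right) \frac{1}{27} = 100 \left(1 - 2\right) \frac{1}{27} = 100 \left(\left(-1\right) \frac{1}{27}\right) = 100 \left(- \frac{1}{27}\right) = - \frac{100}{27}$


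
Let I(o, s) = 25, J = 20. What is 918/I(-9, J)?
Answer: 918/25 ≈ 36.720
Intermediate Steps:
918/I(-9, J) = 918/25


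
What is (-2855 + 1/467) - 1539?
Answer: -2051997/467 ≈ -4394.0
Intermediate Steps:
(-2855 + 1/467) - 1539 = -1333284/467 - 1539 = -2051997/467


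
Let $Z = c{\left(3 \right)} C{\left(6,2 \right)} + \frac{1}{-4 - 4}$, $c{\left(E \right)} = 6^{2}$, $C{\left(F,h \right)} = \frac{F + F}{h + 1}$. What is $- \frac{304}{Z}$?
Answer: $- \frac{2432}{1151} \approx -2.1129$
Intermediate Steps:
$C{\left(F,h \right)} = \frac{2 F}{1 + h}$
$c{\left(E \right)} = 36$
$Z = \frac{1151}{8}$ ($Z = 36 \cdot 2 \cdot 6 \frac{1}{1 + 2} + \frac{1}{-4 - 4} = 36 \cdot 2 \cdot 6 \cdot \frac{1}{3} + \frac{1}{-8} = 36 \cdot 2 \cdot 6 \cdot \frac{1}{3} - \frac{1}{8} = 36 \cdot 4 - \frac{1}{8} = 144 - \frac{1}{8} = \frac{1151}{8} \approx 143.88$)
$- \frac{304}{Z} = - \frac{304}{\frac{1151}{8}} = \left(-304\right) \frac{8}{1151} = - \frac{2432}{1151}$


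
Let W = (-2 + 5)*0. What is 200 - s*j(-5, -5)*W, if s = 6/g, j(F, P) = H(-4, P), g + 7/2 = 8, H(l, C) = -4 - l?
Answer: 200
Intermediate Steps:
g = 9/2 (g = -7/2 + 8 = 9/2 ≈ 4.5000)
j(F, P) = 0 (j(F, P) = -4 - 1*(-4) = -4 + 4 = 0)
W = 0 (W = 3*0 = 0)
s = 4/3 (s = 6/(9/2) = 6*(2/9) = 4/3 ≈ 1.3333)
200 - s*j(-5, -5)*W = 200 - (4/3)*0*0 = 200 - 0*0 = 200 - 1*0 = 200 + 0 = 200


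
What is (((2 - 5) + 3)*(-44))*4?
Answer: 0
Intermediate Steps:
(((2 - 5) + 3)*(-44))*4 = ((-3 + 3)*(-44))*4 = (0*(-44))*4 = 0*4 = 0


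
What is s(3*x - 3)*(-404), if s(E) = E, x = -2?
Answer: 3636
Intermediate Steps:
s(3*x - 3)*(-404) = (3*(-2) - 3)*(-404) = (-6 - 3)*(-404) = -9*(-404) = 3636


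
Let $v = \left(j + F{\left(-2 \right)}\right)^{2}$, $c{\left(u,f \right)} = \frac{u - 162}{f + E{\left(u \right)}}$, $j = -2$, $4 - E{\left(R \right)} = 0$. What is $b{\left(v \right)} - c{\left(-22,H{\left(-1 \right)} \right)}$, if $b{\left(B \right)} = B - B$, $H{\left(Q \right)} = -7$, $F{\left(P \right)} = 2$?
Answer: $- \frac{184}{3} \approx -61.333$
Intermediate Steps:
$E{\left(R \right)} = 4$ ($E{\left(R \right)} = 4 - 0 = 4 + 0 = 4$)
$c{\left(u,f \right)} = \frac{-162 + u}{4 + f}$ ($c{\left(u,f \right)} = \frac{u - 162}{f + 4} = \frac{-162 + u}{4 + f}$)
$v = 0$ ($v = \left(-2 + 2\right)^{2} = 0^{2} = 0$)
$b{\left(B \right)} = 0$
$b{\left(v \right)} - c{\left(-22,H{\left(-1 \right)} \right)} = 0 - \frac{-162 - 22}{4 - 7} = 0 - \frac{1}{-3} \left(-184\right) = 0 - \left(- \frac{1}{3}\right) \left(-184\right) = 0 - \frac{184}{3} = - \frac{184}{3}$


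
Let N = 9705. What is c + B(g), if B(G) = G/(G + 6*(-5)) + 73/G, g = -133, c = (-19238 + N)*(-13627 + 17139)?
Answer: -725810659594/21679 ≈ -3.3480e+7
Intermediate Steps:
c = -33479896 (c = (-19238 + 9705)*(-13627 + 17139) = -9533*3512 = -33479896)
B(G) = 73/G + G/(-30 + G) (B(G) = G/(G - 30) + 73/G = G/(-30 + G) + 73/G = 73/G + G/(-30 + G))
c + B(g) = -33479896 + (-2190 + (-133)**2 + 73*(-133))/((-133)*(-30 - 133)) = -33479896 - 1/133*(-2190 + 17689 - 9709)/(-163) = -33479896 - 1/133*(-1/163)*5790 = -33479896 + 5790/21679 = -725810659594/21679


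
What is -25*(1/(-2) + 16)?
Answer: -775/2 ≈ -387.50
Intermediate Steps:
-25*(1/(-2) + 16) = -25*(-½ + 16) = -25*31/2 = -775/2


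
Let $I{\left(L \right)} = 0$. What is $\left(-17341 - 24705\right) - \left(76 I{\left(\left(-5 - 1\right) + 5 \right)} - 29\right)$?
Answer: $-42017$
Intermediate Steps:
$\left(-17341 - 24705\right) - \left(76 I{\left(\left(-5 - 1\right) + 5 \right)} - 29\right) = \left(-17341 - 24705\right) - \left(76 \cdot 0 - 29\right) = \left(-17341 - 24705\right) - \left(0 - 29\right) = -42046 - -29 = -42046 + 29 = -42017$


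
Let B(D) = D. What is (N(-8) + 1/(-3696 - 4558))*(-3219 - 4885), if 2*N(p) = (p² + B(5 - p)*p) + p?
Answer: 802689044/4127 ≈ 1.9450e+5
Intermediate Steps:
N(p) = p/2 + p²/2 + p*(5 - p)/2 (N(p) = ((p² + (5 - p)*p) + p)/2 = ((p² + p*(5 - p)) + p)/2 = (p + p² + p*(5 - p))/2 = p/2 + p²/2 + p*(5 - p)/2)
(N(-8) + 1/(-3696 - 4558))*(-3219 - 4885) = (3*(-8) + 1/(-3696 - 4558))*(-3219 - 4885) = (-24 + 1/(-8254))*(-8104) = (-24 - 1/8254)*(-8104) = -198097/8254*(-8104) = 802689044/4127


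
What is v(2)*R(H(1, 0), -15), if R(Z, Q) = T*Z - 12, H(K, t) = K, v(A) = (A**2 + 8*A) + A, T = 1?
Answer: -242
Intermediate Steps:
v(A) = A**2 + 9*A
R(Z, Q) = -12 + Z (R(Z, Q) = 1*Z - 12 = Z - 12 = -12 + Z)
v(2)*R(H(1, 0), -15) = (2*(9 + 2))*(-12 + 1) = (2*11)*(-11) = 22*(-11) = -242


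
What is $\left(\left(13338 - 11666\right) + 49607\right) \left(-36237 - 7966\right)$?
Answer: $-2266685637$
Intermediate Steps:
$\left(\left(13338 - 11666\right) + 49607\right) \left(-36237 - 7966\right) = \left(1672 + 49607\right) \left(-44203\right) = 51279 \left(-44203\right) = -2266685637$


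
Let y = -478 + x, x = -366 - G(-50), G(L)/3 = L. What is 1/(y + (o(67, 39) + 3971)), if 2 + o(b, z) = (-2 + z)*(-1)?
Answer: 1/3238 ≈ 0.00030883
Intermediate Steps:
G(L) = 3*L
o(b, z) = -z (o(b, z) = -2 + (-2 + z)*(-1) = -2 + (2 - z) = -z)
x = -216 (x = -366 - 3*(-50) = -366 - 1*(-150) = -366 + 150 = -216)
y = -694 (y = -478 - 216 = -694)
1/(y + (o(67, 39) + 3971)) = 1/(-694 + (-1*39 + 3971)) = 1/(-694 + (-39 + 3971)) = 1/(-694 + 3932) = 1/3238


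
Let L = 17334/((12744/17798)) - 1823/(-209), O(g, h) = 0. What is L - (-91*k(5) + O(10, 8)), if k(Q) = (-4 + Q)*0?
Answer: 597240125/24662 ≈ 24217.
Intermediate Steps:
k(Q) = 0
L = 597240125/24662 (L = 17334/((12744*(1/17798))) - 1823*(-1/209) = 17334/(6372/8899) + 1823/209 = 17334*(8899/6372) + 1823/209 = 2856579/118 + 1823/209 = 597240125/24662 ≈ 24217.)
L - (-91*k(5) + O(10, 8)) = 597240125/24662 - (-91*0 + 0) = 597240125/24662 - (0 + 0) = 597240125/24662 - 1*0 = 597240125/24662 + 0 = 597240125/24662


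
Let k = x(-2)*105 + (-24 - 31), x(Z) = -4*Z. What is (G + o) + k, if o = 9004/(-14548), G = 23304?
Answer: 87609442/3637 ≈ 24088.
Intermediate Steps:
o = -2251/3637 (o = 9004*(-1/14548) = -2251/3637 ≈ -0.61892)
k = 785 (k = -4*(-2)*105 + (-24 - 31) = 8*105 - 55 = 840 - 55 = 785)
(G + o) + k = (23304 - 2251/3637) + 785 = 84754397/3637 + 785 = 87609442/3637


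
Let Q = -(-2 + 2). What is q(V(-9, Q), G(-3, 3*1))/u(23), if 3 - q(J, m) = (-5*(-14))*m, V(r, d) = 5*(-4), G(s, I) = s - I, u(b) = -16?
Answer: -423/16 ≈ -26.438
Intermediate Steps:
Q = 0 (Q = -1*0 = 0)
V(r, d) = -20
q(J, m) = 3 - 70*m (q(J, m) = 3 - (-5*(-14))*m = 3 - 70*m)
q(V(-9, Q), G(-3, 3*1))/u(23) = (3 - 70*(-3 - 3))/(-16) = (3 - 70*(-3 - 1*3))*(-1/16) = (3 - 70*(-3 - 3))*(-1/16) = (3 - 70*(-6))*(-1/16) = (3 + 420)*(-1/16) = 423*(-1/16) = -423/16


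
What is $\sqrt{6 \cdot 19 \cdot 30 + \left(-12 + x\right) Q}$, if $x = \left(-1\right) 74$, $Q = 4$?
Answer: $2 \sqrt{769} \approx 55.462$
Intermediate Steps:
$x = -74$
$\sqrt{6 \cdot 19 \cdot 30 + \left(-12 + x\right) Q} = \sqrt{6 \cdot 19 \cdot 30 + \left(-12 - 74\right) 4} = \sqrt{114 \cdot 30 - 344} = \sqrt{3420 - 344} = \sqrt{3076} = 2 \sqrt{769}$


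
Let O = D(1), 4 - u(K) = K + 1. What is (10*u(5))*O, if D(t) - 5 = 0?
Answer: -100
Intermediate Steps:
D(t) = 5 (D(t) = 5 + 0 = 5)
u(K) = 3 - K (u(K) = 4 - (K + 1) = 4 - (1 + K) = 4 + (-1 - K) = 3 - K)
O = 5
(10*u(5))*O = (10*(3 - 1*5))*5 = (10*(3 - 5))*5 = (10*(-2))*5 = -20*5 = -100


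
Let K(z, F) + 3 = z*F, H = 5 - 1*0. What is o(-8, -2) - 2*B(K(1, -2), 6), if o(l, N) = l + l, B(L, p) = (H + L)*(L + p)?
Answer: -16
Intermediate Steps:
H = 5 (H = 5 + 0 = 5)
K(z, F) = -3 + F*z (K(z, F) = -3 + z*F = -3 + F*z)
B(L, p) = (5 + L)*(L + p)
o(l, N) = 2*l
o(-8, -2) - 2*B(K(1, -2), 6) = 2*(-8) - 2*((-3 - 2*1)**2 + 5*(-3 - 2*1) + 5*6 + (-3 - 2*1)*6) = -16 - 2*((-3 - 2)**2 + 5*(-3 - 2) + 30 + (-3 - 2)*6) = -16 - 2*((-5)**2 + 5*(-5) + 30 - 5*6) = -16 - 2*(25 - 25 + 30 - 30) = -16 - 2*0 = -16 + 0 = -16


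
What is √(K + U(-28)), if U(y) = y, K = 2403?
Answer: 5*√95 ≈ 48.734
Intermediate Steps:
√(K + U(-28)) = √(2403 - 28) = √2375 = 5*√95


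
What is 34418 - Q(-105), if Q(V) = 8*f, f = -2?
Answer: 34434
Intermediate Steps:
Q(V) = -16 (Q(V) = 8*(-2) = -16)
34418 - Q(-105) = 34418 - 1*(-16) = 34418 + 16 = 34434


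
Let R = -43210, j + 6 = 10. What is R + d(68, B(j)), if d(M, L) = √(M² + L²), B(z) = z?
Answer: -43210 + 4*√290 ≈ -43142.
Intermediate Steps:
j = 4 (j = -6 + 10 = 4)
d(M, L) = √(L² + M²)
R + d(68, B(j)) = -43210 + √(4² + 68²) = -43210 + √(16 + 4624) = -43210 + √4640 = -43210 + 4*√290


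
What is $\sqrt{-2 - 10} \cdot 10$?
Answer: $20 i \sqrt{3} \approx 34.641 i$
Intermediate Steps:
$\sqrt{-2 - 10} \cdot 10 = \sqrt{-12} \cdot 10 = 2 i \sqrt{3} \cdot 10 = 20 i \sqrt{3}$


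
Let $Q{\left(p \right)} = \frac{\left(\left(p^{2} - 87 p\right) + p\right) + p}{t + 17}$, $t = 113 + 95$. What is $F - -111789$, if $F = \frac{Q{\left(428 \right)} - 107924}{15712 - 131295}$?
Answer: $\frac{2907228433171}{26006175} \approx 1.1179 \cdot 10^{5}$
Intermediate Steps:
$t = 208$
$Q{\left(p \right)} = - \frac{17 p}{45} + \frac{p^{2}}{225}$ ($Q{\left(p \right)} = \frac{\left(\left(p^{2} - 87 p\right) + p\right) + p}{208 + 17} = \frac{\left(p^{2} - 86 p\right) + p}{225} = \left(p^{2} - 85 p\right) \frac{1}{225} = - \frac{17 p}{45} + \frac{p^{2}}{225}$)
$F = \frac{24136096}{26006175}$ ($F = \frac{\frac{1}{225} \cdot 428 \left(-85 + 428\right) - 107924}{15712 - 131295} = \frac{\frac{1}{225} \cdot 428 \cdot 343 - 107924}{-115583} = \left(\frac{146804}{225} - 107924\right) \left(- \frac{1}{115583}\right) = \left(- \frac{24136096}{225}\right) \left(- \frac{1}{115583}\right) = \frac{24136096}{26006175} \approx 0.92809$)
$F - -111789 = \frac{24136096}{26006175} - -111789 = \frac{24136096}{26006175} + 111789 = \frac{2907228433171}{26006175}$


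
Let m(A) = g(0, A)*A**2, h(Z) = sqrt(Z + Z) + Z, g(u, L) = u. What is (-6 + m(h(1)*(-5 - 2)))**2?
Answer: 36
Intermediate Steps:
h(Z) = Z + sqrt(2)*sqrt(Z) (h(Z) = sqrt(2*Z) + Z = sqrt(2)*sqrt(Z) + Z = Z + sqrt(2)*sqrt(Z))
m(A) = 0 (m(A) = 0*A**2 = 0)
(-6 + m(h(1)*(-5 - 2)))**2 = (-6 + 0)**2 = (-6)**2 = 36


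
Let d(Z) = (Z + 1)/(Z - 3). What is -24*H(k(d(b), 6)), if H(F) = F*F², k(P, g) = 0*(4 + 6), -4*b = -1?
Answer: 0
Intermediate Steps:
b = ¼ (b = -¼*(-1) = ¼ ≈ 0.25000)
d(Z) = (1 + Z)/(-3 + Z)
k(P, g) = 0 (k(P, g) = 0*10 = 0)
H(F) = F³
-24*H(k(d(b), 6)) = -24*0³ = -24*0 = 0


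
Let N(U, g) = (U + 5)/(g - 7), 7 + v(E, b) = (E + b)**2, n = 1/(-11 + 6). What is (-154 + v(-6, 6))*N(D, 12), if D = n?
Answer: -3864/25 ≈ -154.56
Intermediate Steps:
n = -1/5 (n = 1/(-5) = -1/5 ≈ -0.20000)
D = -1/5 ≈ -0.20000
v(E, b) = -7 + (E + b)**2
N(U, g) = (5 + U)/(-7 + g)
(-154 + v(-6, 6))*N(D, 12) = (-154 + (-7 + (-6 + 6)**2))*((5 - 1/5)/(-7 + 12)) = (-154 + (-7 + 0**2))*((24/5)/5) = (-154 + (-7 + 0))*((1/5)*(24/5)) = (-154 - 7)*(24/25) = -161*24/25 = -3864/25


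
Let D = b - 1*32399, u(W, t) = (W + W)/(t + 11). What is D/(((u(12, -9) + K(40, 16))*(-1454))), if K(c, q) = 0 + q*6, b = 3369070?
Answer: -3336671/157032 ≈ -21.248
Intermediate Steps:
u(W, t) = 2*W/(11 + t) (u(W, t) = (2*W)/(11 + t) = 2*W/(11 + t))
K(c, q) = 6*q (K(c, q) = 0 + 6*q = 6*q)
D = 3336671 (D = 3369070 - 1*32399 = 3369070 - 32399 = 3336671)
D/(((u(12, -9) + K(40, 16))*(-1454))) = 3336671/(((2*12/(11 - 9) + 6*16)*(-1454))) = 3336671/(((2*12/2 + 96)*(-1454))) = 3336671/(((2*12*(½) + 96)*(-1454))) = 3336671/(((12 + 96)*(-1454))) = 3336671/((108*(-1454))) = 3336671/(-157032) = 3336671*(-1/157032) = -3336671/157032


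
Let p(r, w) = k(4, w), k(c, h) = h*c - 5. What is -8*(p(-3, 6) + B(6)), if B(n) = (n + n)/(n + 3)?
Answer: -488/3 ≈ -162.67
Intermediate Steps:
k(c, h) = -5 + c*h (k(c, h) = c*h - 5 = -5 + c*h)
p(r, w) = -5 + 4*w
B(n) = 2*n/(3 + n) (B(n) = (2*n)/(3 + n) = 2*n/(3 + n))
-8*(p(-3, 6) + B(6)) = -8*((-5 + 4*6) + 2*6/(3 + 6)) = -8*((-5 + 24) + 2*6/9) = -8*(19 + 2*6*(⅑)) = -8*(19 + 4/3) = -8*61/3 = -488/3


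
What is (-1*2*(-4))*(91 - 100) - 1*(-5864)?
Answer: 5792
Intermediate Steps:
(-1*2*(-4))*(91 - 100) - 1*(-5864) = -2*(-4)*(-9) + 5864 = 8*(-9) + 5864 = -72 + 5864 = 5792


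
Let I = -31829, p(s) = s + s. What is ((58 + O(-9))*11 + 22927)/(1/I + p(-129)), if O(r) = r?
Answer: -746899314/8211883 ≈ -90.953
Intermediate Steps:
p(s) = 2*s
((58 + O(-9))*11 + 22927)/(1/I + p(-129)) = ((58 - 9)*11 + 22927)/(1/(-31829) + 2*(-129)) = (49*11 + 22927)/(-1/31829 - 258) = (539 + 22927)/(-8211883/31829) = 23466*(-31829/8211883) = -746899314/8211883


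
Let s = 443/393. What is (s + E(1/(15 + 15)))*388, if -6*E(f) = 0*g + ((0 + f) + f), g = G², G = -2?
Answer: 2552846/5895 ≈ 433.05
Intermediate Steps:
g = 4 (g = (-2)² = 4)
s = 443/393 (s = 443*(1/393) = 443/393 ≈ 1.1272)
E(f) = -f/3 (E(f) = -(0*4 + ((0 + f) + f))/6 = -(0 + (f + f))/6 = -(0 + 2*f)/6 = -f/3)
(s + E(1/(15 + 15)))*388 = (443/393 - 1/(3*(15 + 15)))*388 = (443/393 - ⅓/30)*388 = (443/393 - ⅓*1/30)*388 = (443/393 - 1/90)*388 = (13159/11790)*388 = 2552846/5895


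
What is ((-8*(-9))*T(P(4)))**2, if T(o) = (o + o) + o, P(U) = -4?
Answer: 746496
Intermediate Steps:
T(o) = 3*o (T(o) = 2*o + o = 3*o)
((-8*(-9))*T(P(4)))**2 = ((-8*(-9))*(3*(-4)))**2 = (72*(-12))**2 = (-864)**2 = 746496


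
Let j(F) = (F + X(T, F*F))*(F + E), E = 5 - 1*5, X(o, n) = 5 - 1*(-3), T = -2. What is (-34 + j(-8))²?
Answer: 1156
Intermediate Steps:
X(o, n) = 8 (X(o, n) = 5 + 3 = 8)
E = 0 (E = 5 - 5 = 0)
j(F) = F*(8 + F) (j(F) = (F + 8)*(F + 0) = (8 + F)*F = F*(8 + F))
(-34 + j(-8))² = (-34 - 8*(8 - 8))² = (-34 - 8*0)² = (-34 + 0)² = (-34)² = 1156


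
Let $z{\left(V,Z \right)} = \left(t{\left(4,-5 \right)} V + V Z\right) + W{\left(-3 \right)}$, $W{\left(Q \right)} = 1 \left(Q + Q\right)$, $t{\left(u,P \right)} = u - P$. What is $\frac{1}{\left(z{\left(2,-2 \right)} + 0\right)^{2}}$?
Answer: $\frac{1}{64} \approx 0.015625$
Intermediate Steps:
$W{\left(Q \right)} = 2 Q$ ($W{\left(Q \right)} = 1 \cdot 2 Q = 2 Q$)
$z{\left(V,Z \right)} = -6 + 9 V + V Z$ ($z{\left(V,Z \right)} = \left(\left(4 - -5\right) V + V Z\right) + 2 \left(-3\right) = \left(\left(4 + 5\right) V + V Z\right) - 6 = \left(9 V + V Z\right) - 6 = -6 + 9 V + V Z$)
$\frac{1}{\left(z{\left(2,-2 \right)} + 0\right)^{2}} = \frac{1}{\left(\left(-6 + 9 \cdot 2 + 2 \left(-2\right)\right) + 0\right)^{2}} = \frac{1}{\left(\left(-6 + 18 - 4\right) + 0\right)^{2}} = \frac{1}{\left(8 + 0\right)^{2}} = \frac{1}{8^{2}} = \frac{1}{64}$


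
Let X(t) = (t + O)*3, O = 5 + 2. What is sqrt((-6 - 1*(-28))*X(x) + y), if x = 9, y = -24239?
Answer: I*sqrt(23183) ≈ 152.26*I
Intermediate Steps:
O = 7
X(t) = 21 + 3*t (X(t) = (t + 7)*3 = (7 + t)*3 = 21 + 3*t)
sqrt((-6 - 1*(-28))*X(x) + y) = sqrt((-6 - 1*(-28))*(21 + 3*9) - 24239) = sqrt((-6 + 28)*(21 + 27) - 24239) = sqrt(22*48 - 24239) = sqrt(1056 - 24239) = sqrt(-23183) = I*sqrt(23183)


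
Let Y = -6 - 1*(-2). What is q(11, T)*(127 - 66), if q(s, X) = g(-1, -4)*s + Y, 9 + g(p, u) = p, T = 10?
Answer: -6954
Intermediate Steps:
g(p, u) = -9 + p
Y = -4 (Y = -6 + 2 = -4)
q(s, X) = -4 - 10*s (q(s, X) = (-9 - 1)*s - 4 = -10*s - 4 = -4 - 10*s)
q(11, T)*(127 - 66) = (-4 - 10*11)*(127 - 66) = (-4 - 110)*61 = -114*61 = -6954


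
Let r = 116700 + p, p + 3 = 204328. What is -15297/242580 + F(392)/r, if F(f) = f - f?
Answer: -5099/80860 ≈ -0.063060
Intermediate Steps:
p = 204325 (p = -3 + 204328 = 204325)
F(f) = 0
r = 321025 (r = 116700 + 204325 = 321025)
-15297/242580 + F(392)/r = -15297/242580 + 0/321025 = -15297*1/242580 + 0*(1/321025) = -5099/80860 + 0 = -5099/80860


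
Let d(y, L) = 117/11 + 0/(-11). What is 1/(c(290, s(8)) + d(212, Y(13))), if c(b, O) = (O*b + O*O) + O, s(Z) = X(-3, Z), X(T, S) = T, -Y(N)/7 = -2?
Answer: -11/9387 ≈ -0.0011718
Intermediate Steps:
Y(N) = 14 (Y(N) = -7*(-2) = 14)
d(y, L) = 117/11 (d(y, L) = 117*(1/11) + 0*(-1/11) = 117/11 + 0 = 117/11)
s(Z) = -3
c(b, O) = O + O² + O*b (c(b, O) = (O*b + O²) + O = (O² + O*b) + O = O + O² + O*b)
1/(c(290, s(8)) + d(212, Y(13))) = 1/(-3*(1 - 3 + 290) + 117/11) = 1/(-3*288 + 117/11) = 1/(-864 + 117/11) = 1/(-9387/11) = -11/9387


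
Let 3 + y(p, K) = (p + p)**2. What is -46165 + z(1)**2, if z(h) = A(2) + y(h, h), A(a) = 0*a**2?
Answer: -46164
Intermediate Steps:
A(a) = 0
y(p, K) = -3 + 4*p**2 (y(p, K) = -3 + (p + p)**2 = -3 + (2*p)**2 = -3 + 4*p**2)
z(h) = -3 + 4*h**2 (z(h) = 0 + (-3 + 4*h**2) = -3 + 4*h**2)
-46165 + z(1)**2 = -46165 + (-3 + 4*1**2)**2 = -46165 + (-3 + 4*1)**2 = -46165 + (-3 + 4)**2 = -46165 + 1**2 = -46165 + 1 = -46164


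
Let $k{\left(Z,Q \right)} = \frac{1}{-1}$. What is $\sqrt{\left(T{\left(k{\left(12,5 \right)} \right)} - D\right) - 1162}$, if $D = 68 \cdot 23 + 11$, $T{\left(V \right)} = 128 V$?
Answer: $i \sqrt{2865} \approx 53.526 i$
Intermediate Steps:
$k{\left(Z,Q \right)} = -1$
$D = 1575$ ($D = 1564 + 11 = 1575$)
$\sqrt{\left(T{\left(k{\left(12,5 \right)} \right)} - D\right) - 1162} = \sqrt{\left(128 \left(-1\right) - 1575\right) - 1162} = \sqrt{\left(-128 - 1575\right) - 1162} = \sqrt{-1703 - 1162} = \sqrt{-2865} = i \sqrt{2865}$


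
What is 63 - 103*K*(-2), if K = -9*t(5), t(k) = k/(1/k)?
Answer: -46287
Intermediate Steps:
t(k) = k**2 (t(k) = k*k = k**2)
K = -225 (K = -9*5**2 = -9*25 = -225)
63 - 103*K*(-2) = 63 - (-23175)*(-2) = 63 - 103*450 = 63 - 46350 = -46287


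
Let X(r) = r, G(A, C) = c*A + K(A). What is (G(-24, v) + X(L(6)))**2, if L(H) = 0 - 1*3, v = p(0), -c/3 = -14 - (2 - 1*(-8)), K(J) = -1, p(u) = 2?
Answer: 2999824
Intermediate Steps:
c = 72 (c = -3*(-14 - (2 - 1*(-8))) = -3*(-14 - (2 + 8)) = -3*(-14 - 1*10) = -3*(-14 - 10) = -3*(-24) = 72)
v = 2
G(A, C) = -1 + 72*A (G(A, C) = 72*A - 1 = -1 + 72*A)
L(H) = -3 (L(H) = 0 - 3 = -3)
(G(-24, v) + X(L(6)))**2 = ((-1 + 72*(-24)) - 3)**2 = ((-1 - 1728) - 3)**2 = (-1729 - 3)**2 = (-1732)**2 = 2999824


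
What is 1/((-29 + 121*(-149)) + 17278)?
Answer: -1/780 ≈ -0.0012821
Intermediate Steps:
1/((-29 + 121*(-149)) + 17278) = 1/((-29 - 18029) + 17278) = 1/(-18058 + 17278) = 1/(-780) = -1/780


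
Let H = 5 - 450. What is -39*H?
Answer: 17355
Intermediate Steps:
H = -445
-39*H = -39*(-445) = 17355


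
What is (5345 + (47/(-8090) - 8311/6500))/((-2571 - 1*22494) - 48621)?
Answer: -28099928351/387477831000 ≈ -0.072520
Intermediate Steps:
(5345 + (47/(-8090) - 8311/6500))/((-2571 - 1*22494) - 48621) = (5345 + (47*(-1/8090) - 8311*1/6500))/((-2571 - 22494) - 48621) = (5345 + (-47/8090 - 8311/6500))/(-25065 - 48621) = (5345 - 6754149/5258500)/(-73686) = (28099928351/5258500)*(-1/73686) = -28099928351/387477831000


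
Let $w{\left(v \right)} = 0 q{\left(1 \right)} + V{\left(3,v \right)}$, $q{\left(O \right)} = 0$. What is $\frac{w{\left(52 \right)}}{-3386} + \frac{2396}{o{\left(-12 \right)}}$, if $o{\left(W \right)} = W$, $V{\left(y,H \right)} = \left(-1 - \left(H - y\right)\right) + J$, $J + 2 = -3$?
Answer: $- \frac{2028049}{10158} \approx -199.65$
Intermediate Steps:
$J = -5$ ($J = -2 - 3 = -5$)
$V{\left(y,H \right)} = -6 + y - H$ ($V{\left(y,H \right)} = \left(-1 - \left(H - y\right)\right) - 5 = \left(-1 + y - H\right) - 5 = -6 + y - H$)
$w{\left(v \right)} = -3 - v$ ($w{\left(v \right)} = 0 \cdot 0 - \left(3 + v\right) = 0 - \left(3 + v\right) = -3 - v$)
$\frac{w{\left(52 \right)}}{-3386} + \frac{2396}{o{\left(-12 \right)}} = \frac{-3 - 52}{-3386} + \frac{2396}{-12} = \left(-3 - 52\right) \left(- \frac{1}{3386}\right) + 2396 \left(- \frac{1}{12}\right) = \left(-55\right) \left(- \frac{1}{3386}\right) - \frac{599}{3} = \frac{55}{3386} - \frac{599}{3} = - \frac{2028049}{10158}$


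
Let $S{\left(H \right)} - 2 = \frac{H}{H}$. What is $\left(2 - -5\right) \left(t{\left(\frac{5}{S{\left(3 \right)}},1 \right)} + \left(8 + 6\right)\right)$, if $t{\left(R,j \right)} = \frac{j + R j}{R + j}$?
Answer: $105$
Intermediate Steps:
$S{\left(H \right)} = 3$ ($S{\left(H \right)} = 2 + \frac{H}{H} = 2 + 1 = 3$)
$t{\left(R,j \right)} = \frac{j + R j}{R + j}$
$\left(2 - -5\right) \left(t{\left(\frac{5}{S{\left(3 \right)}},1 \right)} + \left(8 + 6\right)\right) = \left(2 - -5\right) \left(1 \frac{1}{\frac{5}{3} + 1} \left(1 + \frac{5}{3}\right) + \left(8 + 6\right)\right) = \left(2 + 5\right) \left(1 \frac{1}{5 \cdot \frac{1}{3} + 1} \left(1 + 5 \cdot \frac{1}{3}\right) + 14\right) = 7 \left(1 \frac{1}{\frac{5}{3} + 1} \left(1 + \frac{5}{3}\right) + 14\right) = 7 \left(1 \frac{1}{\frac{8}{3}} \cdot \frac{8}{3} + 14\right) = 7 \left(1 \cdot \frac{3}{8} \cdot \frac{8}{3} + 14\right) = 7 \left(1 + 14\right) = 7 \cdot 15 = 105$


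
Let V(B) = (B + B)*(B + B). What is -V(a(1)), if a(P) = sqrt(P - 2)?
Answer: 4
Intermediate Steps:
a(P) = sqrt(-2 + P)
V(B) = 4*B**2 (V(B) = (2*B)*(2*B) = 4*B**2)
-V(a(1)) = -4*(sqrt(-2 + 1))**2 = -4*(sqrt(-1))**2 = -4*I**2 = -4*(-1) = -1*(-4) = 4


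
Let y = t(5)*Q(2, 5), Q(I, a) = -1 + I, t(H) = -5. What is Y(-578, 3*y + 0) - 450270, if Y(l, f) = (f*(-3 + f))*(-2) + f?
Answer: -450825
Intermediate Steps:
y = -5 (y = -5*(-1 + 2) = -5*1 = -5)
Y(l, f) = f - 2*f*(-3 + f) (Y(l, f) = -2*f*(-3 + f) + f = f - 2*f*(-3 + f))
Y(-578, 3*y + 0) - 450270 = (3*(-5) + 0)*(7 - 2*(3*(-5) + 0)) - 450270 = (-15 + 0)*(7 - 2*(-15 + 0)) - 450270 = -15*(7 - 2*(-15)) - 450270 = -15*(7 + 30) - 450270 = -15*37 - 450270 = -555 - 450270 = -450825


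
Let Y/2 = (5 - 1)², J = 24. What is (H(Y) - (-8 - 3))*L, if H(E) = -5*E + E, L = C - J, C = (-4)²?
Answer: 936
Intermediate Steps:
C = 16
Y = 32 (Y = 2*(5 - 1)² = 2*4² = 2*16 = 32)
L = -8 (L = 16 - 1*24 = 16 - 24 = -8)
H(E) = -4*E
(H(Y) - (-8 - 3))*L = (-4*32 - (-8 - 3))*(-8) = (-128 - 1*(-11))*(-8) = (-128 + 11)*(-8) = -117*(-8) = 936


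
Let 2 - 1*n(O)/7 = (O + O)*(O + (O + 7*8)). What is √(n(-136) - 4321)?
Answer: 13*I*√2459 ≈ 644.65*I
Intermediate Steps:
n(O) = 14 - 14*O*(56 + 2*O) (n(O) = 14 - 7*(O + O)*(O + (O + 7*8)) = 14 - 7*2*O*(O + (O + 56)) = 14 - 7*2*O*(O + (56 + O)) = 14 - 7*2*O*(56 + 2*O) = 14 - 14*O*(56 + 2*O))
√(n(-136) - 4321) = √((14 - 784*(-136) - 28*(-136)²) - 4321) = √((14 + 106624 - 28*18496) - 4321) = √((14 + 106624 - 517888) - 4321) = √(-411250 - 4321) = √(-415571) = 13*I*√2459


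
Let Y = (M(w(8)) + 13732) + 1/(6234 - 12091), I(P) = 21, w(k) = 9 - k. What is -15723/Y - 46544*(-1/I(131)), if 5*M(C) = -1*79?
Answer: 18686073870973/8435257152 ≈ 2215.2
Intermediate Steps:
M(C) = -79/5 (M(C) = (-1*79)/5 = (⅕)*(-79) = -79/5)
Y = 401678912/29285 (Y = (-79/5 + 13732) + 1/(6234 - 12091) = 68581/5 + 1/(-5857) = 68581/5 - 1/5857 = 401678912/29285 ≈ 13716.)
-15723/Y - 46544*(-1/I(131)) = -15723/401678912/29285 - 46544/((-1*21)) = -15723*29285/401678912 - 46544/(-21) = -460448055/401678912 - 46544*(-1/21) = -460448055/401678912 + 46544/21 = 18686073870973/8435257152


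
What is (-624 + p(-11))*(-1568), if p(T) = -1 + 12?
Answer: 961184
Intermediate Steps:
p(T) = 11
(-624 + p(-11))*(-1568) = (-624 + 11)*(-1568) = -613*(-1568) = 961184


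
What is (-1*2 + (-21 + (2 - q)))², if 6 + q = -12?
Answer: 9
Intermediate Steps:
q = -18 (q = -6 - 12 = -18)
(-1*2 + (-21 + (2 - q)))² = (-1*2 + (-21 + (2 - 1*(-18))))² = (-2 + (-21 + (2 + 18)))² = (-2 + (-21 + 20))² = (-2 - 1)² = (-3)² = 9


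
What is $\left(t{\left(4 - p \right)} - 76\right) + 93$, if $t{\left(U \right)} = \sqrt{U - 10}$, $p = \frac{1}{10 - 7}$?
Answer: $17 + \frac{i \sqrt{57}}{3} \approx 17.0 + 2.5166 i$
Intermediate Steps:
$p = \frac{1}{3} \approx 0.33333$
$t{\left(U \right)} = \sqrt{-10 + U}$
$\left(t{\left(4 - p \right)} - 76\right) + 93 = \left(\sqrt{-10 + \left(4 - \frac{1}{3}\right)} - 76\right) + 93 = \left(\sqrt{-10 + \frac{11}{3}} - 76\right) + 93 = \left(\sqrt{- \frac{19}{3}} - 76\right) + 93 = \left(\frac{i \sqrt{57}}{3} - 76\right) + 93 = \left(-76 + \frac{i \sqrt{57}}{3}\right) + 93 = 17 + \frac{i \sqrt{57}}{3}$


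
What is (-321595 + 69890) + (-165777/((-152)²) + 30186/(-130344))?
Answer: -31584325083863/125477824 ≈ -2.5171e+5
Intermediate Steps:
(-321595 + 69890) + (-165777/((-152)²) + 30186/(-130344)) = -251705 + (-165777/23104 + 30186*(-1/130344)) = -251705 + (-165777*1/23104 - 5031/21724) = -251705 + (-165777/23104 - 5031/21724) = -251705 - 929393943/125477824 = -31584325083863/125477824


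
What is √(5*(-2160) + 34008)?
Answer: 2*√5802 ≈ 152.34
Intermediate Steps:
√(5*(-2160) + 34008) = √(-10800 + 34008) = √23208 = 2*√5802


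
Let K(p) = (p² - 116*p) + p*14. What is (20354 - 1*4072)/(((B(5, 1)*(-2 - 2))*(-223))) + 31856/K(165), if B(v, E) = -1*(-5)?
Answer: 566053/84294 ≈ 6.7152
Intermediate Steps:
B(v, E) = 5
K(p) = p² - 102*p (K(p) = (p² - 116*p) + 14*p = p² - 102*p)
(20354 - 1*4072)/(((B(5, 1)*(-2 - 2))*(-223))) + 31856/K(165) = (20354 - 1*4072)/(((5*(-2 - 2))*(-223))) + 31856/((165*(-102 + 165))) = (20354 - 4072)/(((5*(-4))*(-223))) + 31856/((165*63)) = 16282/((-20*(-223))) + 31856/10395 = 16282/4460 + 31856*(1/10395) = 16282*(1/4460) + 2896/945 = 8141/2230 + 2896/945 = 566053/84294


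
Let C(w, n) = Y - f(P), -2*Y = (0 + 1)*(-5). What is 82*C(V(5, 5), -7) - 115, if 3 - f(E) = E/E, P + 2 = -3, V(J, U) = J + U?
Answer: -74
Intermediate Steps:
Y = 5/2 (Y = -(0 + 1)*(-5)/2 = -(-5)/2 = -½*(-5) = 5/2 ≈ 2.5000)
P = -5 (P = -2 - 3 = -5)
f(E) = 2 (f(E) = 3 - E/E = 3 - 1*1 = 3 - 1 = 2)
C(w, n) = ½ (C(w, n) = 5/2 - 1*2 = 5/2 - 2 = ½)
82*C(V(5, 5), -7) - 115 = 82*(½) - 115 = 41 - 115 = -74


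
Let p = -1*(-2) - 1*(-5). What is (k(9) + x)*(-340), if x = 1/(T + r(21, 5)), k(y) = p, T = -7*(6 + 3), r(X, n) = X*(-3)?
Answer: -149770/63 ≈ -2377.3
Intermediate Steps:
r(X, n) = -3*X
p = 7 (p = 2 + 5 = 7)
T = -63 (T = -7*9 = -63)
k(y) = 7
x = -1/126 (x = 1/(-63 - 3*21) = 1/(-63 - 63) = 1/(-126) = -1/126 ≈ -0.0079365)
(k(9) + x)*(-340) = (7 - 1/126)*(-340) = (881/126)*(-340) = -149770/63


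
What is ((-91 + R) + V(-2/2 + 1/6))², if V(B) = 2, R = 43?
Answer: 2116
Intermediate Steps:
((-91 + R) + V(-2/2 + 1/6))² = ((-91 + 43) + 2)² = (-48 + 2)² = (-46)² = 2116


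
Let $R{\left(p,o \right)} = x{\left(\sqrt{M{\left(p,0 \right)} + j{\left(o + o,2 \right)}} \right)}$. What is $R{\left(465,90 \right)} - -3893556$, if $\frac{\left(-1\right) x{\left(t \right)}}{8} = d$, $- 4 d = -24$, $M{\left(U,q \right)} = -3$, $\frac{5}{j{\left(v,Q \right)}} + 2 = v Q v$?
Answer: $3893508$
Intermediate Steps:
$j{\left(v,Q \right)} = \frac{5}{-2 + Q v^{2}}$ ($j{\left(v,Q \right)} = \frac{5}{-2 + v Q v} = \frac{5}{-2 + Q v v} = \frac{5}{-2 + Q v^{2}}$)
$d = 6$ ($d = \left(- \frac{1}{4}\right) \left(-24\right) = 6$)
$x{\left(t \right)} = -48$ ($x{\left(t \right)} = \left(-8\right) 6 = -48$)
$R{\left(p,o \right)} = -48$
$R{\left(465,90 \right)} - -3893556 = -48 - -3893556 = -48 + 3893556 = 3893508$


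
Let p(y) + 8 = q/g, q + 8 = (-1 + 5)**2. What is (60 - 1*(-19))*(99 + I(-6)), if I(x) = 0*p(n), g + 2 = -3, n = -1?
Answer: 7821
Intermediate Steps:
g = -5 (g = -2 - 3 = -5)
q = 8 (q = -8 + (-1 + 5)**2 = -8 + 4**2 = -8 + 16 = 8)
p(y) = -48/5 (p(y) = -8 + 8/(-5) = -8 + 8*(-1/5) = -8 - 8/5 = -48/5)
I(x) = 0 (I(x) = 0*(-48/5) = 0)
(60 - 1*(-19))*(99 + I(-6)) = (60 - 1*(-19))*(99 + 0) = (60 + 19)*99 = 79*99 = 7821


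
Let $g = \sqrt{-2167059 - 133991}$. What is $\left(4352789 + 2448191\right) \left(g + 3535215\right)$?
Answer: $24042926510700 + 34004900 i \sqrt{92042} \approx 2.4043 \cdot 10^{13} + 1.0317 \cdot 10^{10} i$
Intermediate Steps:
$g = 5 i \sqrt{92042}$ ($g = \sqrt{-2301050} = 5 i \sqrt{92042} \approx 1516.9 i$)
$\left(4352789 + 2448191\right) \left(g + 3535215\right) = \left(4352789 + 2448191\right) \left(5 i \sqrt{92042} + 3535215\right) = 6800980 \left(3535215 + 5 i \sqrt{92042}\right) = 24042926510700 + 34004900 i \sqrt{92042}$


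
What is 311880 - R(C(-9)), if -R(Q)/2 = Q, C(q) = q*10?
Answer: 311700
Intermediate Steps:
C(q) = 10*q
R(Q) = -2*Q
311880 - R(C(-9)) = 311880 - (-2)*10*(-9) = 311880 - (-2)*(-90) = 311880 - 1*180 = 311880 - 180 = 311700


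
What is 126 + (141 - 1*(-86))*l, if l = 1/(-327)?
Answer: 40975/327 ≈ 125.31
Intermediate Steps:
l = -1/327 ≈ -0.0030581
126 + (141 - 1*(-86))*l = 126 + (141 - 1*(-86))*(-1/327) = 126 + (141 + 86)*(-1/327) = 126 + 227*(-1/327) = 126 - 227/327 = 40975/327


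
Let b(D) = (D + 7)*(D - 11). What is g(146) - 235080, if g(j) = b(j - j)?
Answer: -235157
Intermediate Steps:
b(D) = (-11 + D)*(7 + D) (b(D) = (7 + D)*(-11 + D) = (-11 + D)*(7 + D))
g(j) = -77 (g(j) = -77 + (j - j)**2 - 4*(j - j) = -77 + 0**2 - 4*0 = -77 + 0 + 0 = -77)
g(146) - 235080 = -77 - 235080 = -235157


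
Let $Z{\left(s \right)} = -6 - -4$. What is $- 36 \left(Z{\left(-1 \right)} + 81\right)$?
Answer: $-2844$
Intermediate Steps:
$Z{\left(s \right)} = -2$ ($Z{\left(s \right)} = -6 + 4 = -2$)
$- 36 \left(Z{\left(-1 \right)} + 81\right) = - 36 \left(-2 + 81\right) = \left(-36\right) 79 = -2844$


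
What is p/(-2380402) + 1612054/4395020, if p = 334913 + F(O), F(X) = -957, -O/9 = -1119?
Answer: 592398316647/2615478599510 ≈ 0.22650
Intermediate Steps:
O = 10071 (O = -9*(-1119) = 10071)
p = 333956 (p = 334913 - 957 = 333956)
p/(-2380402) + 1612054/4395020 = 333956/(-2380402) + 1612054/4395020 = 333956*(-1/2380402) + 1612054*(1/4395020) = -166978/1190201 + 806027/2197510 = 592398316647/2615478599510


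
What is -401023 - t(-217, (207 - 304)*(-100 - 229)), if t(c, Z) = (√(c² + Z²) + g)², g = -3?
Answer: -1018887690 + 42*√20785442 ≈ -1.0187e+9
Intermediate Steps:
t(c, Z) = (-3 + √(Z² + c²))² (t(c, Z) = (√(c² + Z²) - 3)² = (√(Z² + c²) - 3)² = (-3 + √(Z² + c²))²)
-401023 - t(-217, (207 - 304)*(-100 - 229)) = -401023 - (-3 + √(((207 - 304)*(-100 - 229))² + (-217)²))² = -401023 - (-3 + √((-97*(-329))² + 47089))² = -401023 - (-3 + √(31913² + 47089))² = -401023 - (-3 + √(1018439569 + 47089))² = -401023 - (-3 + √1018486658)² = -401023 - (-3 + 7*√20785442)²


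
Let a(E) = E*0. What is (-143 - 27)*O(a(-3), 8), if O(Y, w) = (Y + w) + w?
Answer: -2720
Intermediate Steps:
a(E) = 0
O(Y, w) = Y + 2*w
(-143 - 27)*O(a(-3), 8) = (-143 - 27)*(0 + 2*8) = -170*(0 + 16) = -170*16 = -2720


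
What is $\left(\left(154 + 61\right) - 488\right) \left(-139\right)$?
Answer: $37947$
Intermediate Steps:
$\left(\left(154 + 61\right) - 488\right) \left(-139\right) = \left(215 - 488\right) \left(-139\right) = \left(-273\right) \left(-139\right) = 37947$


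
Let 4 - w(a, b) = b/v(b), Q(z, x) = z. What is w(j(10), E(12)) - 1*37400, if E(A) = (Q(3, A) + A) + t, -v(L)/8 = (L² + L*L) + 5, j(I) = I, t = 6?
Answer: -265361995/7096 ≈ -37396.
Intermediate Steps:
v(L) = -40 - 16*L² (v(L) = -8*((L² + L*L) + 5) = -8*((L² + L²) + 5) = -8*(2*L² + 5) = -8*(5 + 2*L²) = -40 - 16*L²)
E(A) = 9 + A (E(A) = (3 + A) + 6 = 9 + A)
w(a, b) = 4 - b/(-40 - 16*b²)
w(j(10), E(12)) - 1*37400 = (160 + (9 + 12) + 64*(9 + 12)²)/(8*(5 + 2*(9 + 12)²)) - 1*37400 = (160 + 21 + 64*21²)/(8*(5 + 2*21²)) - 37400 = (160 + 21 + 64*441)/(8*(5 + 2*441)) - 37400 = (160 + 21 + 28224)/(8*(5 + 882)) - 37400 = (⅛)*28405/887 - 37400 = (⅛)*(1/887)*28405 - 37400 = 28405/7096 - 37400 = -265361995/7096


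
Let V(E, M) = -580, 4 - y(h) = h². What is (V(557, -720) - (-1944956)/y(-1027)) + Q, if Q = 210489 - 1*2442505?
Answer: -2354776761056/1054725 ≈ -2.2326e+6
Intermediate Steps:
y(h) = 4 - h²
Q = -2232016 (Q = 210489 - 2442505 = -2232016)
(V(557, -720) - (-1944956)/y(-1027)) + Q = (-580 - (-1944956)/(4 - 1*(-1027)²)) - 2232016 = (-580 - (-1944956)/(4 - 1*1054729)) - 2232016 = (-580 - (-1944956)/(4 - 1054729)) - 2232016 = (-580 - (-1944956)/(-1054725)) - 2232016 = (-580 - (-1944956)*(-1)/1054725) - 2232016 = (-580 - 1*1944956/1054725) - 2232016 = (-580 - 1944956/1054725) - 2232016 = -613685456/1054725 - 2232016 = -2354776761056/1054725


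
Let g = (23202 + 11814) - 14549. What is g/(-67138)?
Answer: -20467/67138 ≈ -0.30485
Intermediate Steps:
g = 20467 (g = 35016 - 14549 = 20467)
g/(-67138) = 20467/(-67138) = 20467*(-1/67138) = -20467/67138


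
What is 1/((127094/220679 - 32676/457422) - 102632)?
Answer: -2403414989/246666074658556 ≈ -9.7436e-6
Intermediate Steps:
1/((127094/220679 - 32676/457422) - 102632) = 1/((127094*(1/220679) - 32676*1/457422) - 102632) = 1/((127094/220679 - 778/10891) - 102632) = 1/(1212492492/2403414989 - 102632) = 1/(-246666074658556/2403414989) = -2403414989/246666074658556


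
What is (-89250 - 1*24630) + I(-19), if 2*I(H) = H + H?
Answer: -113899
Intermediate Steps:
I(H) = H (I(H) = (H + H)/2 = (2*H)/2 = H)
(-89250 - 1*24630) + I(-19) = (-89250 - 1*24630) - 19 = (-89250 - 24630) - 19 = -113880 - 19 = -113899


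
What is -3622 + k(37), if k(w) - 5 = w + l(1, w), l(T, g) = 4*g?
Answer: -3432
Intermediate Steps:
k(w) = 5 + 5*w (k(w) = 5 + (w + 4*w) = 5 + 5*w)
-3622 + k(37) = -3622 + (5 + 5*37) = -3622 + (5 + 185) = -3622 + 190 = -3432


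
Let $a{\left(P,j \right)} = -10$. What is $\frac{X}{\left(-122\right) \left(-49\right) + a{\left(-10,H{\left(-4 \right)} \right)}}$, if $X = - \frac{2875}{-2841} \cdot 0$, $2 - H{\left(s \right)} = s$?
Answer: $0$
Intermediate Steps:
$H{\left(s \right)} = 2 - s$
$X = 0$ ($X = \left(-2875\right) \left(- \frac{1}{2841}\right) 0 = \frac{2875}{2841} \cdot 0 = 0$)
$\frac{X}{\left(-122\right) \left(-49\right) + a{\left(-10,H{\left(-4 \right)} \right)}} = \frac{0}{\left(-122\right) \left(-49\right) - 10} = \frac{0}{5978 - 10} = \frac{0}{5968} = 0 \cdot \frac{1}{5968} = 0$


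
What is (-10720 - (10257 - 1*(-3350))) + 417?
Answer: -23910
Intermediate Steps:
(-10720 - (10257 - 1*(-3350))) + 417 = (-10720 - (10257 + 3350)) + 417 = (-10720 - 1*13607) + 417 = (-10720 - 13607) + 417 = -24327 + 417 = -23910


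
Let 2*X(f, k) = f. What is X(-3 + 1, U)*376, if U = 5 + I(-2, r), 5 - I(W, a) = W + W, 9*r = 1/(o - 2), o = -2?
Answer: -376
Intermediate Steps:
r = -1/36 (r = 1/(9*(-2 - 2)) = (⅑)/(-4) = (⅑)*(-¼) = -1/36 ≈ -0.027778)
I(W, a) = 5 - 2*W (I(W, a) = 5 - (W + W) = 5 - 2*W)
U = 14 (U = 5 + (5 - 2*(-2)) = 5 + (5 + 4) = 5 + 9 = 14)
X(f, k) = f/2
X(-3 + 1, U)*376 = ((-3 + 1)/2)*376 = ((½)*(-2))*376 = -1*376 = -376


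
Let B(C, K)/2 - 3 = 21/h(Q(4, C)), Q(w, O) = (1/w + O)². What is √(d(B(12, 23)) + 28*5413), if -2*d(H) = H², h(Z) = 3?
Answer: 2*√37841 ≈ 389.06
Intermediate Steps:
Q(w, O) = (O + 1/w)²
B(C, K) = 20 (B(C, K) = 6 + 2*(21/3) = 6 + 2*(21*(⅓)) = 6 + 2*7 = 6 + 14 = 20)
d(H) = -H²/2
√(d(B(12, 23)) + 28*5413) = √(-½*20² + 28*5413) = √(-½*400 + 151564) = √(-200 + 151564) = √151364 = 2*√37841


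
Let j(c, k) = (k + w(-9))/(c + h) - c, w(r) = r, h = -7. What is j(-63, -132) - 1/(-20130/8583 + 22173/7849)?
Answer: 47443092583/753911410 ≈ 62.929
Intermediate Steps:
j(c, k) = -c + (-9 + k)/(-7 + c) (j(c, k) = (k - 9)/(c - 7) - c = (-9 + k)/(-7 + c) - c = -c + (-9 + k)/(-7 + c))
j(-63, -132) - 1/(-20130/8583 + 22173/7849) = (-9 - 132 - 1*(-63)² + 7*(-63))/(-7 - 63) - 1/(-20130/8583 + 22173/7849) = (-9 - 132 - 1*3969 - 441)/(-70) - 1/(-20130*1/8583 + 22173*(1/7849)) = -(-9 - 132 - 3969 - 441)/70 - 1/(-6710/2861 + 22173/7849) = -1/70*(-4551) - 1/10770163/22455989 = 4551/70 - 1*22455989/10770163 = 4551/70 - 22455989/10770163 = 47443092583/753911410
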